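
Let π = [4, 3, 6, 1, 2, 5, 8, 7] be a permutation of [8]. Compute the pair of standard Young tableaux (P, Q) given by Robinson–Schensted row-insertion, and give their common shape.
P = [1, 2, 5, 7] / [3, 6, 8] / [4];  Q = [1, 3, 6, 7] / [2, 5, 8] / [4];  common shape = (4, 3, 1)

Row-insert the values π_1, π_2, … into P one at a time, bumping the leftmost entry strictly greater than the inserted value down to the next row. The recording tableau Q records, in position (i, j), the step at which that cell was added to P.
  Insert 4 (step 1): P = [4];  Q = [1]
  Insert 3 (step 2): P = [3] / [4];  Q = [1] / [2]
  Insert 6 (step 3): P = [3, 6] / [4];  Q = [1, 3] / [2]
  Insert 1 (step 4): P = [1, 6] / [3] / [4];  Q = [1, 3] / [2] / [4]
  Insert 2 (step 5): P = [1, 2] / [3, 6] / [4];  Q = [1, 3] / [2, 5] / [4]
  Insert 5 (step 6): P = [1, 2, 5] / [3, 6] / [4];  Q = [1, 3, 6] / [2, 5] / [4]
  Insert 8 (step 7): P = [1, 2, 5, 8] / [3, 6] / [4];  Q = [1, 3, 6, 7] / [2, 5] / [4]
  Insert 7 (step 8): P = [1, 2, 5, 7] / [3, 6, 8] / [4];  Q = [1, 3, 6, 7] / [2, 5, 8] / [4]
Final shape: (4, 3, 1).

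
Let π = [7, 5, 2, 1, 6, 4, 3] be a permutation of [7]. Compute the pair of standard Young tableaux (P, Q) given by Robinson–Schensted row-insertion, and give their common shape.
P = [1, 3] / [2, 4] / [5, 6] / [7];  Q = [1, 5] / [2, 6] / [3, 7] / [4];  common shape = (2, 2, 2, 1)

Row-insert the values π_1, π_2, … into P one at a time, bumping the leftmost entry strictly greater than the inserted value down to the next row. The recording tableau Q records, in position (i, j), the step at which that cell was added to P.
  Insert 7 (step 1): P = [7];  Q = [1]
  Insert 5 (step 2): P = [5] / [7];  Q = [1] / [2]
  Insert 2 (step 3): P = [2] / [5] / [7];  Q = [1] / [2] / [3]
  Insert 1 (step 4): P = [1] / [2] / [5] / [7];  Q = [1] / [2] / [3] / [4]
  Insert 6 (step 5): P = [1, 6] / [2] / [5] / [7];  Q = [1, 5] / [2] / [3] / [4]
  Insert 4 (step 6): P = [1, 4] / [2, 6] / [5] / [7];  Q = [1, 5] / [2, 6] / [3] / [4]
  Insert 3 (step 7): P = [1, 3] / [2, 4] / [5, 6] / [7];  Q = [1, 5] / [2, 6] / [3, 7] / [4]
Final shape: (2, 2, 2, 1).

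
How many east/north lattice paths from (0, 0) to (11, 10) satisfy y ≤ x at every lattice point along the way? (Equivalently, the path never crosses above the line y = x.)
Number of paths = 58786

By the reflection principle (André's argument), the number of monotone paths to (11, 10) with n ≤ m that never go above y = x is C(21, 11) − C(21, 12) = 352716 − 293930 = 58786.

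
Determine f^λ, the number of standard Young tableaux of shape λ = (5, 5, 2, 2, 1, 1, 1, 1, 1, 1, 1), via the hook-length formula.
# SYT of shape (5, 5, 2, 2, 1, 1, 1, 1, 1, 1, 1) = 44341440

Hook-length formula: f^λ = n! / Π hook(c), product over all cells c of the Young diagram. For λ = (5, 5, 2, 2, 1, 1, 1, 1, 1, 1, 1), n = 21 boxes. Hook lengths by row (left-to-right, top-to-bottom): [15, 7, 4, 3, 2]; [14, 6, 3, 2, 1]; [10, 2]; [9, 1]; [7]; [6]; [5]; [4]; [3]; [2]; [1]. Product of hooks = 1152216576000. So f^λ = 21! / 1152216576000 = 51090942171709440000 / 1152216576000 = 44341440.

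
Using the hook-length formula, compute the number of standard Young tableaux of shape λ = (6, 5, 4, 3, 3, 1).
# SYT of shape (6, 5, 4, 3, 3, 1) = 2483120640

Hook-length formula: f^λ = n! / Π hook(c), product over all cells c of the Young diagram. For λ = (6, 5, 4, 3, 3, 1), n = 22 boxes. Hook lengths by row (left-to-right, top-to-bottom): [11, 9, 8, 5, 3, 1]; [9, 7, 6, 3, 1]; [7, 5, 4, 1]; [5, 3, 2]; [4, 2, 1]; [1]. Product of hooks = 452656512000. So f^λ = 22! / 452656512000 = 1124000727777607680000 / 452656512000 = 2483120640.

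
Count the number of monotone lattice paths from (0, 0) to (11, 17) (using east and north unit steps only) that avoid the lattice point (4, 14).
Number of paths = 21106980

Total paths from (0, 0) to (11, 17): C(28, 11) = 21474180. Paths through (4, 14): (paths (0, 0) → (4, 14)) × (paths (4, 14) → (11, 17)) = C(18, 4) · C(10, 7) = 3060 · 120 = 367200. Avoidance count = 21474180 − 367200 = 21106980.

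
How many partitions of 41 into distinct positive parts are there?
q(41) = 1260

A partition into distinct parts is a strictly decreasing sequence summing to n. The recurrence d(n, m) = d(n, m−1) + d(n−m, m−1) (use part m at most once) with q(n) = d(n, n) gives q(41) = 1260. (Euler's theorem: # distinct-part partitions = # odd-part partitions.)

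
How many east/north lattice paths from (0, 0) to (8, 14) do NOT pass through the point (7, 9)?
Number of paths = 251130

Total paths from (0, 0) to (8, 14): C(22, 8) = 319770. Paths through (7, 9): (paths (0, 0) → (7, 9)) × (paths (7, 9) → (8, 14)) = C(16, 7) · C(6, 1) = 11440 · 6 = 68640. Avoidance count = 319770 − 68640 = 251130.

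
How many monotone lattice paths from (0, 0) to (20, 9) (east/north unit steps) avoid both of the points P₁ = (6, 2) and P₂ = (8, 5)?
Number of paths = 4926425

Inclusion–exclusion. Total paths: C(29, 20) = 10015005. Through P₁: C(8, 6)·C(21, 14) = 3255840. Through P₂: C(13, 8)·C(16, 12) = 2342340. Since P₁ is strictly southwest of P₂, a monotone path through both must visit P₁ then P₂; paths through both = C(8, 6)·C(5, 2)·C(16, 12) = 509600. Avoid both = 10015005 − 3255840 − 2342340 + 509600 = 4926425.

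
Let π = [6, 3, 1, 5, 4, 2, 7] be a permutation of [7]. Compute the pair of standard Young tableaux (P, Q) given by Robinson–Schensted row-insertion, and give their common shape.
P = [1, 2, 7] / [3, 4] / [5] / [6];  Q = [1, 4, 7] / [2, 5] / [3] / [6];  common shape = (3, 2, 1, 1)

Row-insert the values π_1, π_2, … into P one at a time, bumping the leftmost entry strictly greater than the inserted value down to the next row. The recording tableau Q records, in position (i, j), the step at which that cell was added to P.
  Insert 6 (step 1): P = [6];  Q = [1]
  Insert 3 (step 2): P = [3] / [6];  Q = [1] / [2]
  Insert 1 (step 3): P = [1] / [3] / [6];  Q = [1] / [2] / [3]
  Insert 5 (step 4): P = [1, 5] / [3] / [6];  Q = [1, 4] / [2] / [3]
  Insert 4 (step 5): P = [1, 4] / [3, 5] / [6];  Q = [1, 4] / [2, 5] / [3]
  Insert 2 (step 6): P = [1, 2] / [3, 4] / [5] / [6];  Q = [1, 4] / [2, 5] / [3] / [6]
  Insert 7 (step 7): P = [1, 2, 7] / [3, 4] / [5] / [6];  Q = [1, 4, 7] / [2, 5] / [3] / [6]
Final shape: (3, 2, 1, 1).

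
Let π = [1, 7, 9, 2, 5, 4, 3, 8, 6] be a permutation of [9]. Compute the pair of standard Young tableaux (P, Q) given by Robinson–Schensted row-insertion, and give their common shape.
P = [1, 2, 3, 6] / [4, 8] / [5, 9] / [7];  Q = [1, 2, 3, 8] / [4, 5] / [6, 9] / [7];  common shape = (4, 2, 2, 1)

Row-insert the values π_1, π_2, … into P one at a time, bumping the leftmost entry strictly greater than the inserted value down to the next row. The recording tableau Q records, in position (i, j), the step at which that cell was added to P.
  Insert 1 (step 1): P = [1];  Q = [1]
  Insert 7 (step 2): P = [1, 7];  Q = [1, 2]
  Insert 9 (step 3): P = [1, 7, 9];  Q = [1, 2, 3]
  Insert 2 (step 4): P = [1, 2, 9] / [7];  Q = [1, 2, 3] / [4]
  Insert 5 (step 5): P = [1, 2, 5] / [7, 9];  Q = [1, 2, 3] / [4, 5]
  Insert 4 (step 6): P = [1, 2, 4] / [5, 9] / [7];  Q = [1, 2, 3] / [4, 5] / [6]
  Insert 3 (step 7): P = [1, 2, 3] / [4, 9] / [5] / [7];  Q = [1, 2, 3] / [4, 5] / [6] / [7]
  Insert 8 (step 8): P = [1, 2, 3, 8] / [4, 9] / [5] / [7];  Q = [1, 2, 3, 8] / [4, 5] / [6] / [7]
  Insert 6 (step 9): P = [1, 2, 3, 6] / [4, 8] / [5, 9] / [7];  Q = [1, 2, 3, 8] / [4, 5] / [6, 9] / [7]
Final shape: (4, 2, 2, 1).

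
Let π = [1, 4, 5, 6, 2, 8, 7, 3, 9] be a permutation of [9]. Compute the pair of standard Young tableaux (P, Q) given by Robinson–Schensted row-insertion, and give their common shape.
P = [1, 2, 3, 6, 7, 9] / [4, 5] / [8];  Q = [1, 2, 3, 4, 6, 9] / [5, 7] / [8];  common shape = (6, 2, 1)

Row-insert the values π_1, π_2, … into P one at a time, bumping the leftmost entry strictly greater than the inserted value down to the next row. The recording tableau Q records, in position (i, j), the step at which that cell was added to P.
  Insert 1 (step 1): P = [1];  Q = [1]
  Insert 4 (step 2): P = [1, 4];  Q = [1, 2]
  Insert 5 (step 3): P = [1, 4, 5];  Q = [1, 2, 3]
  Insert 6 (step 4): P = [1, 4, 5, 6];  Q = [1, 2, 3, 4]
  Insert 2 (step 5): P = [1, 2, 5, 6] / [4];  Q = [1, 2, 3, 4] / [5]
  Insert 8 (step 6): P = [1, 2, 5, 6, 8] / [4];  Q = [1, 2, 3, 4, 6] / [5]
  Insert 7 (step 7): P = [1, 2, 5, 6, 7] / [4, 8];  Q = [1, 2, 3, 4, 6] / [5, 7]
  Insert 3 (step 8): P = [1, 2, 3, 6, 7] / [4, 5] / [8];  Q = [1, 2, 3, 4, 6] / [5, 7] / [8]
  Insert 9 (step 9): P = [1, 2, 3, 6, 7, 9] / [4, 5] / [8];  Q = [1, 2, 3, 4, 6, 9] / [5, 7] / [8]
Final shape: (6, 2, 1).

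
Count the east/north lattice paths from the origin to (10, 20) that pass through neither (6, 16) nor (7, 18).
Number of paths = 22253495

Inclusion–exclusion. Total paths: C(30, 10) = 30045015. Through P₁: C(22, 6)·C(8, 4) = 5222910. Through P₂: C(25, 7)·C(5, 3) = 4807000. Since P₁ is strictly southwest of P₂, a monotone path through both must visit P₁ then P₂; paths through both = C(22, 6)·C(3, 1)·C(5, 3) = 2238390. Avoid both = 30045015 − 5222910 − 4807000 + 2238390 = 22253495.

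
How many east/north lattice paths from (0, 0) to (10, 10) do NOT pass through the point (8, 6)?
Number of paths = 139711

Total paths from (0, 0) to (10, 10): C(20, 10) = 184756. Paths through (8, 6): (paths (0, 0) → (8, 6)) × (paths (8, 6) → (10, 10)) = C(14, 8) · C(6, 2) = 3003 · 15 = 45045. Avoidance count = 184756 − 45045 = 139711.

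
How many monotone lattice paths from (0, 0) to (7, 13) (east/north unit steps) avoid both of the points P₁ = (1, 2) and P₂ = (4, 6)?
Number of paths = 27792

Inclusion–exclusion. Total paths: C(20, 7) = 77520. Through P₁: C(3, 1)·C(17, 6) = 37128. Through P₂: C(10, 4)·C(10, 3) = 25200. Since P₁ is strictly southwest of P₂, a monotone path through both must visit P₁ then P₂; paths through both = C(3, 1)·C(7, 3)·C(10, 3) = 12600. Avoid both = 77520 − 37128 − 25200 + 12600 = 27792.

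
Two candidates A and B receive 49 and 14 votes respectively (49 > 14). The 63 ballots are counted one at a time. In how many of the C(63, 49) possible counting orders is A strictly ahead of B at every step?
Strict-lead orderings = 20770703107125

Total orderings of the 63 votes with 49 for A: C(63, 49) = 37387265592825. By the Bertrand ballot formula (Cycle Lemma / reflection principle), the number of orderings in which A is strictly ahead of B throughout is (p − q)/(p + q) · C(p + q, p) = (49 − 14)/(49 + 14) · 37387265592825 = 20770703107125.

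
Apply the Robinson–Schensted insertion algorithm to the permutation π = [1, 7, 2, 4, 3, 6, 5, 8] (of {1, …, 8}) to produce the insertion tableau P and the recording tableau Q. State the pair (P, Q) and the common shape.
P = [1, 2, 3, 5, 8] / [4, 6] / [7];  Q = [1, 2, 4, 6, 8] / [3, 7] / [5];  common shape = (5, 2, 1)

Row-insert the values π_1, π_2, … into P one at a time, bumping the leftmost entry strictly greater than the inserted value down to the next row. The recording tableau Q records, in position (i, j), the step at which that cell was added to P.
  Insert 1 (step 1): P = [1];  Q = [1]
  Insert 7 (step 2): P = [1, 7];  Q = [1, 2]
  Insert 2 (step 3): P = [1, 2] / [7];  Q = [1, 2] / [3]
  Insert 4 (step 4): P = [1, 2, 4] / [7];  Q = [1, 2, 4] / [3]
  Insert 3 (step 5): P = [1, 2, 3] / [4] / [7];  Q = [1, 2, 4] / [3] / [5]
  Insert 6 (step 6): P = [1, 2, 3, 6] / [4] / [7];  Q = [1, 2, 4, 6] / [3] / [5]
  Insert 5 (step 7): P = [1, 2, 3, 5] / [4, 6] / [7];  Q = [1, 2, 4, 6] / [3, 7] / [5]
  Insert 8 (step 8): P = [1, 2, 3, 5, 8] / [4, 6] / [7];  Q = [1, 2, 4, 6, 8] / [3, 7] / [5]
Final shape: (5, 2, 1).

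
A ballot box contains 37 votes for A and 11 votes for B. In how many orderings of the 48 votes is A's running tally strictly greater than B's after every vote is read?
Strict-lead orderings = 12239066866

Total orderings of the 48 votes with 37 for A: C(48, 37) = 22595200368. By the Bertrand ballot formula (Cycle Lemma / reflection principle), the number of orderings in which A is strictly ahead of B throughout is (p − q)/(p + q) · C(p + q, p) = (37 − 11)/(37 + 11) · 22595200368 = 12239066866.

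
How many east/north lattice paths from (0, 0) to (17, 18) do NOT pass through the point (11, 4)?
Number of paths = 4484660250

Total paths from (0, 0) to (17, 18): C(35, 17) = 4537567650. Paths through (11, 4): (paths (0, 0) → (11, 4)) × (paths (11, 4) → (17, 18)) = C(15, 11) · C(20, 6) = 1365 · 38760 = 52907400. Avoidance count = 4537567650 − 52907400 = 4484660250.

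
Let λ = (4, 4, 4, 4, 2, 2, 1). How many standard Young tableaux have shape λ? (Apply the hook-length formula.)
# SYT of shape (4, 4, 4, 4, 2, 2, 1) = 87297210

Hook-length formula: f^λ = n! / Π hook(c), product over all cells c of the Young diagram. For λ = (4, 4, 4, 4, 2, 2, 1), n = 21 boxes. Hook lengths by row (left-to-right, top-to-bottom): [10, 8, 5, 4]; [9, 7, 4, 3]; [8, 6, 3, 2]; [7, 5, 2, 1]; [4, 2]; [3, 1]; [1]. Product of hooks = 585252864000. So f^λ = 21! / 585252864000 = 51090942171709440000 / 585252864000 = 87297210.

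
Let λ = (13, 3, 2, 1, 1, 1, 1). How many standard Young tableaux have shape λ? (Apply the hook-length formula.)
# SYT of shape (13, 3, 2, 1, 1, 1, 1) = 28078050

Hook-length formula: f^λ = n! / Π hook(c), product over all cells c of the Young diagram. For λ = (13, 3, 2, 1, 1, 1, 1), n = 22 boxes. Hook lengths by row (left-to-right, top-to-bottom): [19, 14, 12, 10, 9, 8, 7, 6, 5, 4, 3, 2, 1]; [8, 3, 1]; [6, 1]; [4]; [3]; [2]; [1]. Product of hooks = 40031295897600. So f^λ = 22! / 40031295897600 = 1124000727777607680000 / 40031295897600 = 28078050.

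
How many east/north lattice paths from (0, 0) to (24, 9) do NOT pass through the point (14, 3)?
Number of paths = 33121660

Total paths from (0, 0) to (24, 9): C(33, 24) = 38567100. Paths through (14, 3): (paths (0, 0) → (14, 3)) × (paths (14, 3) → (24, 9)) = C(17, 14) · C(16, 10) = 680 · 8008 = 5445440. Avoidance count = 38567100 − 5445440 = 33121660.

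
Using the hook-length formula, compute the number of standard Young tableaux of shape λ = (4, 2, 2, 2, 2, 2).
# SYT of shape (4, 2, 2, 2, 2, 2) = 7007

Hook-length formula: f^λ = n! / Π hook(c), product over all cells c of the Young diagram. For λ = (4, 2, 2, 2, 2, 2), n = 14 boxes. Hook lengths by row (left-to-right, top-to-bottom): [9, 8, 2, 1]; [6, 5]; [5, 4]; [4, 3]; [3, 2]; [2, 1]. Product of hooks = 12441600. So f^λ = 14! / 12441600 = 87178291200 / 12441600 = 7007.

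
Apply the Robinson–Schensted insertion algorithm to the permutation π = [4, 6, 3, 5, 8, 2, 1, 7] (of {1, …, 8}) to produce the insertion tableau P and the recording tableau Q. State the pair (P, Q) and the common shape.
P = [1, 5, 7] / [2, 6, 8] / [3] / [4];  Q = [1, 2, 5] / [3, 4, 8] / [6] / [7];  common shape = (3, 3, 1, 1)

Row-insert the values π_1, π_2, … into P one at a time, bumping the leftmost entry strictly greater than the inserted value down to the next row. The recording tableau Q records, in position (i, j), the step at which that cell was added to P.
  Insert 4 (step 1): P = [4];  Q = [1]
  Insert 6 (step 2): P = [4, 6];  Q = [1, 2]
  Insert 3 (step 3): P = [3, 6] / [4];  Q = [1, 2] / [3]
  Insert 5 (step 4): P = [3, 5] / [4, 6];  Q = [1, 2] / [3, 4]
  Insert 8 (step 5): P = [3, 5, 8] / [4, 6];  Q = [1, 2, 5] / [3, 4]
  Insert 2 (step 6): P = [2, 5, 8] / [3, 6] / [4];  Q = [1, 2, 5] / [3, 4] / [6]
  Insert 1 (step 7): P = [1, 5, 8] / [2, 6] / [3] / [4];  Q = [1, 2, 5] / [3, 4] / [6] / [7]
  Insert 7 (step 8): P = [1, 5, 7] / [2, 6, 8] / [3] / [4];  Q = [1, 2, 5] / [3, 4, 8] / [6] / [7]
Final shape: (3, 3, 1, 1).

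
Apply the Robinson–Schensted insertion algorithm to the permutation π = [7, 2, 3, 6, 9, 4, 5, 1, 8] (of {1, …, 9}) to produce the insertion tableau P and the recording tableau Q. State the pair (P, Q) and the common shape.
P = [1, 3, 4, 5, 8] / [2, 9] / [6] / [7];  Q = [1, 3, 4, 5, 9] / [2, 7] / [6] / [8];  common shape = (5, 2, 1, 1)

Row-insert the values π_1, π_2, … into P one at a time, bumping the leftmost entry strictly greater than the inserted value down to the next row. The recording tableau Q records, in position (i, j), the step at which that cell was added to P.
  Insert 7 (step 1): P = [7];  Q = [1]
  Insert 2 (step 2): P = [2] / [7];  Q = [1] / [2]
  Insert 3 (step 3): P = [2, 3] / [7];  Q = [1, 3] / [2]
  Insert 6 (step 4): P = [2, 3, 6] / [7];  Q = [1, 3, 4] / [2]
  Insert 9 (step 5): P = [2, 3, 6, 9] / [7];  Q = [1, 3, 4, 5] / [2]
  Insert 4 (step 6): P = [2, 3, 4, 9] / [6] / [7];  Q = [1, 3, 4, 5] / [2] / [6]
  Insert 5 (step 7): P = [2, 3, 4, 5] / [6, 9] / [7];  Q = [1, 3, 4, 5] / [2, 7] / [6]
  Insert 1 (step 8): P = [1, 3, 4, 5] / [2, 9] / [6] / [7];  Q = [1, 3, 4, 5] / [2, 7] / [6] / [8]
  Insert 8 (step 9): P = [1, 3, 4, 5, 8] / [2, 9] / [6] / [7];  Q = [1, 3, 4, 5, 9] / [2, 7] / [6] / [8]
Final shape: (5, 2, 1, 1).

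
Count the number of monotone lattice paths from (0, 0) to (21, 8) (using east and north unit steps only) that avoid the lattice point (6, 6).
Number of paths = 4166481

Total paths from (0, 0) to (21, 8): C(29, 21) = 4292145. Paths through (6, 6): (paths (0, 0) → (6, 6)) × (paths (6, 6) → (21, 8)) = C(12, 6) · C(17, 15) = 924 · 136 = 125664. Avoidance count = 4292145 − 125664 = 4166481.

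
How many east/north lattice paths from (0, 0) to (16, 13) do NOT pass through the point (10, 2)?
Number of paths = 67047099

Total paths from (0, 0) to (16, 13): C(29, 16) = 67863915. Paths through (10, 2): (paths (0, 0) → (10, 2)) × (paths (10, 2) → (16, 13)) = C(12, 10) · C(17, 6) = 66 · 12376 = 816816. Avoidance count = 67863915 − 816816 = 67047099.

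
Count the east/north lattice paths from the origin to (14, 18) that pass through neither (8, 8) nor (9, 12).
Number of paths = 262306680

Inclusion–exclusion. Total paths: C(32, 14) = 471435600. Through P₁: C(16, 8)·C(16, 6) = 103062960. Through P₂: C(21, 9)·C(11, 5) = 135795660. Since P₁ is strictly southwest of P₂, a monotone path through both must visit P₁ then P₂; paths through both = C(16, 8)·C(5, 1)·C(11, 5) = 29729700. Avoid both = 471435600 − 103062960 − 135795660 + 29729700 = 262306680.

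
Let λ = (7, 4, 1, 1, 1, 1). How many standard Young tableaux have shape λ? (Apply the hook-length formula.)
# SYT of shape (7, 4, 1, 1, 1, 1) = 75075

Hook-length formula: f^λ = n! / Π hook(c), product over all cells c of the Young diagram. For λ = (7, 4, 1, 1, 1, 1), n = 15 boxes. Hook lengths by row (left-to-right, top-to-bottom): [12, 7, 6, 5, 3, 2, 1]; [8, 3, 2, 1]; [4]; [3]; [2]; [1]. Product of hooks = 17418240. So f^λ = 15! / 17418240 = 1307674368000 / 17418240 = 75075.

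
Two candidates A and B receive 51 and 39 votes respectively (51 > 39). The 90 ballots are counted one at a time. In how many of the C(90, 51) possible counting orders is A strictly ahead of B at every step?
Strict-lead orderings = 6261010054585384857444576

Total orderings of the 90 votes with 51 for A: C(90, 51) = 46957575409390386430834320. By the Bertrand ballot formula (Cycle Lemma / reflection principle), the number of orderings in which A is strictly ahead of B throughout is (p − q)/(p + q) · C(p + q, p) = (51 − 39)/(51 + 39) · 46957575409390386430834320 = 6261010054585384857444576.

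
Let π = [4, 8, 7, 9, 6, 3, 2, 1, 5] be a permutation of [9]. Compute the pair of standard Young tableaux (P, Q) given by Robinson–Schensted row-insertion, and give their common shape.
P = [1, 5, 9] / [2, 6] / [3] / [4] / [7] / [8];  Q = [1, 2, 4] / [3, 9] / [5] / [6] / [7] / [8];  common shape = (3, 2, 1, 1, 1, 1)

Row-insert the values π_1, π_2, … into P one at a time, bumping the leftmost entry strictly greater than the inserted value down to the next row. The recording tableau Q records, in position (i, j), the step at which that cell was added to P.
  Insert 4 (step 1): P = [4];  Q = [1]
  Insert 8 (step 2): P = [4, 8];  Q = [1, 2]
  Insert 7 (step 3): P = [4, 7] / [8];  Q = [1, 2] / [3]
  Insert 9 (step 4): P = [4, 7, 9] / [8];  Q = [1, 2, 4] / [3]
  Insert 6 (step 5): P = [4, 6, 9] / [7] / [8];  Q = [1, 2, 4] / [3] / [5]
  Insert 3 (step 6): P = [3, 6, 9] / [4] / [7] / [8];  Q = [1, 2, 4] / [3] / [5] / [6]
  Insert 2 (step 7): P = [2, 6, 9] / [3] / [4] / [7] / [8];  Q = [1, 2, 4] / [3] / [5] / [6] / [7]
  Insert 1 (step 8): P = [1, 6, 9] / [2] / [3] / [4] / [7] / [8];  Q = [1, 2, 4] / [3] / [5] / [6] / [7] / [8]
  Insert 5 (step 9): P = [1, 5, 9] / [2, 6] / [3] / [4] / [7] / [8];  Q = [1, 2, 4] / [3, 9] / [5] / [6] / [7] / [8]
Final shape: (3, 2, 1, 1, 1, 1).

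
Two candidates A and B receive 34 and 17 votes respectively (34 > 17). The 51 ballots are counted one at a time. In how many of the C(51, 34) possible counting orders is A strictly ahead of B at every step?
Strict-lead orderings = 4923689695575

Total orderings of the 51 votes with 34 for A: C(51, 34) = 14771069086725. By the Bertrand ballot formula (Cycle Lemma / reflection principle), the number of orderings in which A is strictly ahead of B throughout is (p − q)/(p + q) · C(p + q, p) = (34 − 17)/(34 + 17) · 14771069086725 = 4923689695575.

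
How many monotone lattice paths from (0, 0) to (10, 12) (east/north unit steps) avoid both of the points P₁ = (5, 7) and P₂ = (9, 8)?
Number of paths = 345312

Inclusion–exclusion. Total paths: C(22, 10) = 646646. Through P₁: C(12, 5)·C(10, 5) = 199584. Through P₂: C(17, 9)·C(5, 1) = 121550. Since P₁ is strictly southwest of P₂, a monotone path through both must visit P₁ then P₂; paths through both = C(12, 5)·C(5, 4)·C(5, 1) = 19800. Avoid both = 646646 − 199584 − 121550 + 19800 = 345312.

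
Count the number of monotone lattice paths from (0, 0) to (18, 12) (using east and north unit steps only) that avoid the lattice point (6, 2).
Number of paths = 68387137

Total paths from (0, 0) to (18, 12): C(30, 18) = 86493225. Paths through (6, 2): (paths (0, 0) → (6, 2)) × (paths (6, 2) → (18, 12)) = C(8, 6) · C(22, 12) = 28 · 646646 = 18106088. Avoidance count = 86493225 − 18106088 = 68387137.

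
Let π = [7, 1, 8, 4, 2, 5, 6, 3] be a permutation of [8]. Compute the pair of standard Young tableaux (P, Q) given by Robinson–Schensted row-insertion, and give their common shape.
P = [1, 2, 3, 6] / [4, 5] / [7, 8];  Q = [1, 3, 6, 7] / [2, 4] / [5, 8];  common shape = (4, 2, 2)

Row-insert the values π_1, π_2, … into P one at a time, bumping the leftmost entry strictly greater than the inserted value down to the next row. The recording tableau Q records, in position (i, j), the step at which that cell was added to P.
  Insert 7 (step 1): P = [7];  Q = [1]
  Insert 1 (step 2): P = [1] / [7];  Q = [1] / [2]
  Insert 8 (step 3): P = [1, 8] / [7];  Q = [1, 3] / [2]
  Insert 4 (step 4): P = [1, 4] / [7, 8];  Q = [1, 3] / [2, 4]
  Insert 2 (step 5): P = [1, 2] / [4, 8] / [7];  Q = [1, 3] / [2, 4] / [5]
  Insert 5 (step 6): P = [1, 2, 5] / [4, 8] / [7];  Q = [1, 3, 6] / [2, 4] / [5]
  Insert 6 (step 7): P = [1, 2, 5, 6] / [4, 8] / [7];  Q = [1, 3, 6, 7] / [2, 4] / [5]
  Insert 3 (step 8): P = [1, 2, 3, 6] / [4, 5] / [7, 8];  Q = [1, 3, 6, 7] / [2, 4] / [5, 8]
Final shape: (4, 2, 2).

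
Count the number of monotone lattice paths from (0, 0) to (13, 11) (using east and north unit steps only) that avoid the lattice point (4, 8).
Number of paths = 2387244

Total paths from (0, 0) to (13, 11): C(24, 13) = 2496144. Paths through (4, 8): (paths (0, 0) → (4, 8)) × (paths (4, 8) → (13, 11)) = C(12, 4) · C(12, 9) = 495 · 220 = 108900. Avoidance count = 2496144 − 108900 = 2387244.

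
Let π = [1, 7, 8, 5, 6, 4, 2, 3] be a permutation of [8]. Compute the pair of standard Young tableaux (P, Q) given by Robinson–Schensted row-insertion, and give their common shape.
P = [1, 2, 3] / [4, 6] / [5, 8] / [7];  Q = [1, 2, 3] / [4, 5] / [6, 8] / [7];  common shape = (3, 2, 2, 1)

Row-insert the values π_1, π_2, … into P one at a time, bumping the leftmost entry strictly greater than the inserted value down to the next row. The recording tableau Q records, in position (i, j), the step at which that cell was added to P.
  Insert 1 (step 1): P = [1];  Q = [1]
  Insert 7 (step 2): P = [1, 7];  Q = [1, 2]
  Insert 8 (step 3): P = [1, 7, 8];  Q = [1, 2, 3]
  Insert 5 (step 4): P = [1, 5, 8] / [7];  Q = [1, 2, 3] / [4]
  Insert 6 (step 5): P = [1, 5, 6] / [7, 8];  Q = [1, 2, 3] / [4, 5]
  Insert 4 (step 6): P = [1, 4, 6] / [5, 8] / [7];  Q = [1, 2, 3] / [4, 5] / [6]
  Insert 2 (step 7): P = [1, 2, 6] / [4, 8] / [5] / [7];  Q = [1, 2, 3] / [4, 5] / [6] / [7]
  Insert 3 (step 8): P = [1, 2, 3] / [4, 6] / [5, 8] / [7];  Q = [1, 2, 3] / [4, 5] / [6, 8] / [7]
Final shape: (3, 2, 2, 1).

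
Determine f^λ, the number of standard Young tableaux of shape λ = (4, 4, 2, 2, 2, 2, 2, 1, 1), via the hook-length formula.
# SYT of shape (4, 4, 2, 2, 2, 2, 2, 1, 1) = 13226850

Hook-length formula: f^λ = n! / Π hook(c), product over all cells c of the Young diagram. For λ = (4, 4, 2, 2, 2, 2, 2, 1, 1), n = 20 boxes. Hook lengths by row (left-to-right, top-to-bottom): [12, 9, 3, 2]; [11, 8, 2, 1]; [8, 5]; [7, 4]; [6, 3]; [5, 2]; [4, 1]; [2]; [1]. Product of hooks = 183936614400. So f^λ = 20! / 183936614400 = 2432902008176640000 / 183936614400 = 13226850.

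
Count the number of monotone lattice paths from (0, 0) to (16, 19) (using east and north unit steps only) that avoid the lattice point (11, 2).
Number of paths = 4057874898

Total paths from (0, 0) to (16, 19): C(35, 16) = 4059928950. Paths through (11, 2): (paths (0, 0) → (11, 2)) × (paths (11, 2) → (16, 19)) = C(13, 11) · C(22, 5) = 78 · 26334 = 2054052. Avoidance count = 4059928950 − 2054052 = 4057874898.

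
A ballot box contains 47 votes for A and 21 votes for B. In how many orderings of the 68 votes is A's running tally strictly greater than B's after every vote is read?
Strict-lead orderings = 71764700685918240

Total orderings of the 68 votes with 47 for A: C(68, 47) = 187692294101632320. By the Bertrand ballot formula (Cycle Lemma / reflection principle), the number of orderings in which A is strictly ahead of B throughout is (p − q)/(p + q) · C(p + q, p) = (47 − 21)/(47 + 21) · 187692294101632320 = 71764700685918240.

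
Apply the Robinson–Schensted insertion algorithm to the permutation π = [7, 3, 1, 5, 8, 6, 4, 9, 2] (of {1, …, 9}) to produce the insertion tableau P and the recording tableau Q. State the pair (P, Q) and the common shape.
P = [1, 2, 6, 9] / [3, 4] / [5, 8] / [7];  Q = [1, 4, 5, 8] / [2, 6] / [3, 7] / [9];  common shape = (4, 2, 2, 1)

Row-insert the values π_1, π_2, … into P one at a time, bumping the leftmost entry strictly greater than the inserted value down to the next row. The recording tableau Q records, in position (i, j), the step at which that cell was added to P.
  Insert 7 (step 1): P = [7];  Q = [1]
  Insert 3 (step 2): P = [3] / [7];  Q = [1] / [2]
  Insert 1 (step 3): P = [1] / [3] / [7];  Q = [1] / [2] / [3]
  Insert 5 (step 4): P = [1, 5] / [3] / [7];  Q = [1, 4] / [2] / [3]
  Insert 8 (step 5): P = [1, 5, 8] / [3] / [7];  Q = [1, 4, 5] / [2] / [3]
  Insert 6 (step 6): P = [1, 5, 6] / [3, 8] / [7];  Q = [1, 4, 5] / [2, 6] / [3]
  Insert 4 (step 7): P = [1, 4, 6] / [3, 5] / [7, 8];  Q = [1, 4, 5] / [2, 6] / [3, 7]
  Insert 9 (step 8): P = [1, 4, 6, 9] / [3, 5] / [7, 8];  Q = [1, 4, 5, 8] / [2, 6] / [3, 7]
  Insert 2 (step 9): P = [1, 2, 6, 9] / [3, 4] / [5, 8] / [7];  Q = [1, 4, 5, 8] / [2, 6] / [3, 7] / [9]
Final shape: (4, 2, 2, 1).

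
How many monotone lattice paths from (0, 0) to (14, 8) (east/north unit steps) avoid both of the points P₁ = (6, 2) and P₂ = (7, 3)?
Number of paths = 184998

Inclusion–exclusion. Total paths: C(22, 14) = 319770. Through P₁: C(8, 6)·C(14, 8) = 84084. Through P₂: C(10, 7)·C(12, 7) = 95040. Since P₁ is strictly southwest of P₂, a monotone path through both must visit P₁ then P₂; paths through both = C(8, 6)·C(2, 1)·C(12, 7) = 44352. Avoid both = 319770 − 84084 − 95040 + 44352 = 184998.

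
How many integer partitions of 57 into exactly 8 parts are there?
p(57, 8 parts) = 27493

Partitions of n into exactly k parts are in bijection with partitions of n − k into at most k parts (subtract 1 from each part). So p(57, exactly 8) = p(49, parts ≤ 8). Computing via the recurrence p(m, j) = p(m, j−1) + p(m−j, j) gives 27493.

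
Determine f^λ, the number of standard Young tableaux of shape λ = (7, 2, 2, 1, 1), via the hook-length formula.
# SYT of shape (7, 2, 2, 1, 1) = 7371

Hook-length formula: f^λ = n! / Π hook(c), product over all cells c of the Young diagram. For λ = (7, 2, 2, 1, 1), n = 13 boxes. Hook lengths by row (left-to-right, top-to-bottom): [11, 8, 5, 4, 3, 2, 1]; [5, 2]; [4, 1]; [2]; [1]. Product of hooks = 844800. So f^λ = 13! / 844800 = 6227020800 / 844800 = 7371.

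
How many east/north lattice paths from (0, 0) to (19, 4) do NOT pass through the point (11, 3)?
Number of paths = 5579

Total paths from (0, 0) to (19, 4): C(23, 19) = 8855. Paths through (11, 3): (paths (0, 0) → (11, 3)) × (paths (11, 3) → (19, 4)) = C(14, 11) · C(9, 8) = 364 · 9 = 3276. Avoidance count = 8855 − 3276 = 5579.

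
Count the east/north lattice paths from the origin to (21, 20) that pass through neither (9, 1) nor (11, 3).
Number of paths = 265153101330

Inclusion–exclusion. Total paths: C(41, 21) = 269128937220. Through P₁: C(10, 9)·C(31, 12) = 1411205250. Through P₂: C(14, 11)·C(27, 10) = 3070807740. Since P₁ is strictly southwest of P₂, a monotone path through both must visit P₁ then P₂; paths through both = C(10, 9)·C(4, 2)·C(27, 10) = 506177100. Avoid both = 269128937220 − 1411205250 − 3070807740 + 506177100 = 265153101330.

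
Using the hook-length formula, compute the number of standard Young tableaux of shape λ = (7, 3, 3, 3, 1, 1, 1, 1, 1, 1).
# SYT of shape (7, 3, 3, 3, 1, 1, 1, 1, 1, 1) = 396070675

Hook-length formula: f^λ = n! / Π hook(c), product over all cells c of the Young diagram. For λ = (7, 3, 3, 3, 1, 1, 1, 1, 1, 1), n = 22 boxes. Hook lengths by row (left-to-right, top-to-bottom): [16, 9, 8, 4, 3, 2, 1]; [11, 4, 3]; [10, 3, 2]; [9, 2, 1]; [6]; [5]; [4]; [3]; [2]; [1]. Product of hooks = 2837879193600. So f^λ = 22! / 2837879193600 = 1124000727777607680000 / 2837879193600 = 396070675.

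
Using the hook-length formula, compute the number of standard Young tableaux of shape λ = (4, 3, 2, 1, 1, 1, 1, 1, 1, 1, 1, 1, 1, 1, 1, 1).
# SYT of shape (4, 3, 2, 1, 1, 1, 1, 1, 1, 1, 1, 1, 1, 1, 1, 1) = 827904

Hook-length formula: f^λ = n! / Π hook(c), product over all cells c of the Young diagram. For λ = (4, 3, 2, 1, 1, 1, 1, 1, 1, 1, 1, 1, 1, 1, 1, 1), n = 22 boxes. Hook lengths by row (left-to-right, top-to-bottom): [19, 5, 3, 1]; [17, 3, 1]; [15, 1]; [13]; [12]; [11]; [10]; [9]; [8]; [7]; [6]; [5]; [4]; [3]; [2]; [1]. Product of hooks = 1357646209920000. So f^λ = 22! / 1357646209920000 = 1124000727777607680000 / 1357646209920000 = 827904.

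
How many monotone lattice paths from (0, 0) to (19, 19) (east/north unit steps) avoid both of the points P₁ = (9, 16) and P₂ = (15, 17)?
Number of paths = 26489644525

Inclusion–exclusion. Total paths: C(38, 19) = 35345263800. Through P₁: C(25, 9)·C(13, 10) = 584290850. Through P₂: C(32, 15)·C(6, 4) = 8485840800. Since P₁ is strictly southwest of P₂, a monotone path through both must visit P₁ then P₂; paths through both = C(25, 9)·C(7, 6)·C(6, 4) = 214512375. Avoid both = 35345263800 − 584290850 − 8485840800 + 214512375 = 26489644525.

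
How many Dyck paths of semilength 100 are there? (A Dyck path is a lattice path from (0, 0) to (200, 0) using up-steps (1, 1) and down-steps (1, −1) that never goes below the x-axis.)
C_100 = 896519947090131496687170070074100632420837521538745909320

These Dyck paths are counted by the Catalan number C_n = (1/(n + 1)) · C(2n, n). For n = 100: C_100 = (1/101) · C(200, 100) = 90548514656103281165404177077484163874504589675413336841320/101 = 896519947090131496687170070074100632420837521538745909320.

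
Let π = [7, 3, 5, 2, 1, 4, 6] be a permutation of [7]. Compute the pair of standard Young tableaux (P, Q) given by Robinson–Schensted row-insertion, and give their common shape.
P = [1, 4, 6] / [2, 5] / [3] / [7];  Q = [1, 3, 7] / [2, 6] / [4] / [5];  common shape = (3, 2, 1, 1)

Row-insert the values π_1, π_2, … into P one at a time, bumping the leftmost entry strictly greater than the inserted value down to the next row. The recording tableau Q records, in position (i, j), the step at which that cell was added to P.
  Insert 7 (step 1): P = [7];  Q = [1]
  Insert 3 (step 2): P = [3] / [7];  Q = [1] / [2]
  Insert 5 (step 3): P = [3, 5] / [7];  Q = [1, 3] / [2]
  Insert 2 (step 4): P = [2, 5] / [3] / [7];  Q = [1, 3] / [2] / [4]
  Insert 1 (step 5): P = [1, 5] / [2] / [3] / [7];  Q = [1, 3] / [2] / [4] / [5]
  Insert 4 (step 6): P = [1, 4] / [2, 5] / [3] / [7];  Q = [1, 3] / [2, 6] / [4] / [5]
  Insert 6 (step 7): P = [1, 4, 6] / [2, 5] / [3] / [7];  Q = [1, 3, 7] / [2, 6] / [4] / [5]
Final shape: (3, 2, 1, 1).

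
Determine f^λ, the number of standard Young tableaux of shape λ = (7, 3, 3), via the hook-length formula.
# SYT of shape (7, 3, 3) = 3575

Hook-length formula: f^λ = n! / Π hook(c), product over all cells c of the Young diagram. For λ = (7, 3, 3), n = 13 boxes. Hook lengths by row (left-to-right, top-to-bottom): [9, 8, 7, 4, 3, 2, 1]; [4, 3, 2]; [3, 2, 1]. Product of hooks = 1741824. So f^λ = 13! / 1741824 = 6227020800 / 1741824 = 3575.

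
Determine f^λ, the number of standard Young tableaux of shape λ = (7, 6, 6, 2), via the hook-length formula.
# SYT of shape (7, 6, 6, 2) = 49884120

Hook-length formula: f^λ = n! / Π hook(c), product over all cells c of the Young diagram. For λ = (7, 6, 6, 2), n = 21 boxes. Hook lengths by row (left-to-right, top-to-bottom): [10, 9, 7, 6, 5, 4, 1]; [8, 7, 5, 4, 3, 2]; [7, 6, 4, 3, 2, 1]; [2, 1]. Product of hooks = 1024192512000. So f^λ = 21! / 1024192512000 = 51090942171709440000 / 1024192512000 = 49884120.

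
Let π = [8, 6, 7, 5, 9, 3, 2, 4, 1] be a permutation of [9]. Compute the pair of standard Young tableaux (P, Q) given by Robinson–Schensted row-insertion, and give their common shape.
P = [1, 4, 9] / [2, 7] / [3] / [5] / [6] / [8];  Q = [1, 3, 5] / [2, 8] / [4] / [6] / [7] / [9];  common shape = (3, 2, 1, 1, 1, 1)

Row-insert the values π_1, π_2, … into P one at a time, bumping the leftmost entry strictly greater than the inserted value down to the next row. The recording tableau Q records, in position (i, j), the step at which that cell was added to P.
  Insert 8 (step 1): P = [8];  Q = [1]
  Insert 6 (step 2): P = [6] / [8];  Q = [1] / [2]
  Insert 7 (step 3): P = [6, 7] / [8];  Q = [1, 3] / [2]
  Insert 5 (step 4): P = [5, 7] / [6] / [8];  Q = [1, 3] / [2] / [4]
  Insert 9 (step 5): P = [5, 7, 9] / [6] / [8];  Q = [1, 3, 5] / [2] / [4]
  Insert 3 (step 6): P = [3, 7, 9] / [5] / [6] / [8];  Q = [1, 3, 5] / [2] / [4] / [6]
  Insert 2 (step 7): P = [2, 7, 9] / [3] / [5] / [6] / [8];  Q = [1, 3, 5] / [2] / [4] / [6] / [7]
  Insert 4 (step 8): P = [2, 4, 9] / [3, 7] / [5] / [6] / [8];  Q = [1, 3, 5] / [2, 8] / [4] / [6] / [7]
  Insert 1 (step 9): P = [1, 4, 9] / [2, 7] / [3] / [5] / [6] / [8];  Q = [1, 3, 5] / [2, 8] / [4] / [6] / [7] / [9]
Final shape: (3, 2, 1, 1, 1, 1).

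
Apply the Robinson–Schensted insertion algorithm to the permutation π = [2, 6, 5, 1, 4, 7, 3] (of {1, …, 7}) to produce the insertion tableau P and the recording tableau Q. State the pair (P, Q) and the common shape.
P = [1, 3, 7] / [2, 4] / [5] / [6];  Q = [1, 2, 6] / [3, 5] / [4] / [7];  common shape = (3, 2, 1, 1)

Row-insert the values π_1, π_2, … into P one at a time, bumping the leftmost entry strictly greater than the inserted value down to the next row. The recording tableau Q records, in position (i, j), the step at which that cell was added to P.
  Insert 2 (step 1): P = [2];  Q = [1]
  Insert 6 (step 2): P = [2, 6];  Q = [1, 2]
  Insert 5 (step 3): P = [2, 5] / [6];  Q = [1, 2] / [3]
  Insert 1 (step 4): P = [1, 5] / [2] / [6];  Q = [1, 2] / [3] / [4]
  Insert 4 (step 5): P = [1, 4] / [2, 5] / [6];  Q = [1, 2] / [3, 5] / [4]
  Insert 7 (step 6): P = [1, 4, 7] / [2, 5] / [6];  Q = [1, 2, 6] / [3, 5] / [4]
  Insert 3 (step 7): P = [1, 3, 7] / [2, 4] / [5] / [6];  Q = [1, 2, 6] / [3, 5] / [4] / [7]
Final shape: (3, 2, 1, 1).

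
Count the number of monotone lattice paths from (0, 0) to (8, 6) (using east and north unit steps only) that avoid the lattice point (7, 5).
Number of paths = 1419

Total paths from (0, 0) to (8, 6): C(14, 8) = 3003. Paths through (7, 5): (paths (0, 0) → (7, 5)) × (paths (7, 5) → (8, 6)) = C(12, 7) · C(2, 1) = 792 · 2 = 1584. Avoidance count = 3003 − 1584 = 1419.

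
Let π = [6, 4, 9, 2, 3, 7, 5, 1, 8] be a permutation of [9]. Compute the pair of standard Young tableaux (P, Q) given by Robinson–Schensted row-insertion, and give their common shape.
P = [1, 3, 5, 8] / [2, 7] / [4, 9] / [6];  Q = [1, 3, 6, 9] / [2, 5] / [4, 7] / [8];  common shape = (4, 2, 2, 1)

Row-insert the values π_1, π_2, … into P one at a time, bumping the leftmost entry strictly greater than the inserted value down to the next row. The recording tableau Q records, in position (i, j), the step at which that cell was added to P.
  Insert 6 (step 1): P = [6];  Q = [1]
  Insert 4 (step 2): P = [4] / [6];  Q = [1] / [2]
  Insert 9 (step 3): P = [4, 9] / [6];  Q = [1, 3] / [2]
  Insert 2 (step 4): P = [2, 9] / [4] / [6];  Q = [1, 3] / [2] / [4]
  Insert 3 (step 5): P = [2, 3] / [4, 9] / [6];  Q = [1, 3] / [2, 5] / [4]
  Insert 7 (step 6): P = [2, 3, 7] / [4, 9] / [6];  Q = [1, 3, 6] / [2, 5] / [4]
  Insert 5 (step 7): P = [2, 3, 5] / [4, 7] / [6, 9];  Q = [1, 3, 6] / [2, 5] / [4, 7]
  Insert 1 (step 8): P = [1, 3, 5] / [2, 7] / [4, 9] / [6];  Q = [1, 3, 6] / [2, 5] / [4, 7] / [8]
  Insert 8 (step 9): P = [1, 3, 5, 8] / [2, 7] / [4, 9] / [6];  Q = [1, 3, 6, 9] / [2, 5] / [4, 7] / [8]
Final shape: (4, 2, 2, 1).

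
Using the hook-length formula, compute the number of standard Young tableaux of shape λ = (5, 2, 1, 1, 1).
# SYT of shape (5, 2, 1, 1, 1) = 448

Hook-length formula: f^λ = n! / Π hook(c), product over all cells c of the Young diagram. For λ = (5, 2, 1, 1, 1), n = 10 boxes. Hook lengths by row (left-to-right, top-to-bottom): [9, 5, 3, 2, 1]; [5, 1]; [3]; [2]; [1]. Product of hooks = 8100. So f^λ = 10! / 8100 = 3628800 / 8100 = 448.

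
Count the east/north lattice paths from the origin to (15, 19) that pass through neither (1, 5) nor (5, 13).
Number of paths = 1570439136

Inclusion–exclusion. Total paths: C(34, 15) = 1855967520. Through P₁: C(6, 1)·C(28, 14) = 240699600. Through P₂: C(18, 5)·C(16, 10) = 68612544. Since P₁ is strictly southwest of P₂, a monotone path through both must visit P₁ then P₂; paths through both = C(6, 1)·C(12, 4)·C(16, 10) = 23783760. Avoid both = 1855967520 − 240699600 − 68612544 + 23783760 = 1570439136.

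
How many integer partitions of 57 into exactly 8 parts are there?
p(57, 8 parts) = 27493

Partitions of n into exactly k parts are in bijection with partitions of n − k into at most k parts (subtract 1 from each part). So p(57, exactly 8) = p(49, parts ≤ 8). Computing via the recurrence p(m, j) = p(m, j−1) + p(m−j, j) gives 27493.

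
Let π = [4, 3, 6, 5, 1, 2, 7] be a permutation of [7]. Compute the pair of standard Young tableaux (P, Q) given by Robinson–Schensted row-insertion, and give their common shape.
P = [1, 2, 7] / [3, 5] / [4, 6];  Q = [1, 3, 7] / [2, 4] / [5, 6];  common shape = (3, 2, 2)

Row-insert the values π_1, π_2, … into P one at a time, bumping the leftmost entry strictly greater than the inserted value down to the next row. The recording tableau Q records, in position (i, j), the step at which that cell was added to P.
  Insert 4 (step 1): P = [4];  Q = [1]
  Insert 3 (step 2): P = [3] / [4];  Q = [1] / [2]
  Insert 6 (step 3): P = [3, 6] / [4];  Q = [1, 3] / [2]
  Insert 5 (step 4): P = [3, 5] / [4, 6];  Q = [1, 3] / [2, 4]
  Insert 1 (step 5): P = [1, 5] / [3, 6] / [4];  Q = [1, 3] / [2, 4] / [5]
  Insert 2 (step 6): P = [1, 2] / [3, 5] / [4, 6];  Q = [1, 3] / [2, 4] / [5, 6]
  Insert 7 (step 7): P = [1, 2, 7] / [3, 5] / [4, 6];  Q = [1, 3, 7] / [2, 4] / [5, 6]
Final shape: (3, 2, 2).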